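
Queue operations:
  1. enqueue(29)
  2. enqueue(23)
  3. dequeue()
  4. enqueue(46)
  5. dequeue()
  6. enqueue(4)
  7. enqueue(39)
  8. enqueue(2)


enqueue(29) -> [29]
enqueue(23) -> [29, 23]
dequeue()->29, [23]
enqueue(46) -> [23, 46]
dequeue()->23, [46]
enqueue(4) -> [46, 4]
enqueue(39) -> [46, 4, 39]
enqueue(2) -> [46, 4, 39, 2]

Final queue: [46, 4, 39, 2]


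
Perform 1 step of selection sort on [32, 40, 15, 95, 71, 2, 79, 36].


Initial: [32, 40, 15, 95, 71, 2, 79, 36]
Step 1: min=2 at 5
  Swap: [2, 40, 15, 95, 71, 32, 79, 36]

After 1 step: [2, 40, 15, 95, 71, 32, 79, 36]


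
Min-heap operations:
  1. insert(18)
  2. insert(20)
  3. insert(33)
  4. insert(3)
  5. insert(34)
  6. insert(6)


insert(18) -> [18]
insert(20) -> [18, 20]
insert(33) -> [18, 20, 33]
insert(3) -> [3, 18, 33, 20]
insert(34) -> [3, 18, 33, 20, 34]
insert(6) -> [3, 18, 6, 20, 34, 33]

Final heap: [3, 18, 6, 20, 34, 33]


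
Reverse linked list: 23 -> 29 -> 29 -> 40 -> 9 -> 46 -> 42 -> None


Step 1: curr=23, set curr.next=prev(None) | reversed so far: 23
Step 2: curr=29, set curr.next=prev(23) | reversed so far: 29 -> 23
Step 3: curr=29, set curr.next=prev(29) | reversed so far: 29 -> 29 -> 23
Step 4: curr=40, set curr.next=prev(29) | reversed so far: 40 -> 29 -> 29 -> 23
Step 5: curr=9, set curr.next=prev(40) | reversed so far: 9 -> 40 -> 29 -> 29 -> 23
Step 6: curr=46, set curr.next=prev(9) | reversed so far: 46 -> 9 -> 40 -> 29 -> 29 -> 23
Step 7: curr=42, set curr.next=prev(46) | reversed so far: 42 -> 46 -> 9 -> 40 -> 29 -> 29 -> 23

42 -> 46 -> 9 -> 40 -> 29 -> 29 -> 23 -> None


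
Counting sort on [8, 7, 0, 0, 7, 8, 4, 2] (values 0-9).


Input: [8, 7, 0, 0, 7, 8, 4, 2]
Counts: [2, 0, 1, 0, 1, 0, 0, 2, 2, 0]

Sorted: [0, 0, 2, 4, 7, 7, 8, 8]


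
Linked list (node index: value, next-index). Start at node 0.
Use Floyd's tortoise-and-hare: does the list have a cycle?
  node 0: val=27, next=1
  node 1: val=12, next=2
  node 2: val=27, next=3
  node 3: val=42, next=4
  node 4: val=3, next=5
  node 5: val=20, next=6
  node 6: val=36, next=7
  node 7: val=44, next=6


Floyd's tortoise (slow, +1) and hare (fast, +2):
  init: slow=0, fast=0
  step 1: slow=1, fast=2
  step 2: slow=2, fast=4
  step 3: slow=3, fast=6
  step 4: slow=4, fast=6
  step 5: slow=5, fast=6
  step 6: slow=6, fast=6
  slow == fast at node 6: cycle detected

Cycle: yes


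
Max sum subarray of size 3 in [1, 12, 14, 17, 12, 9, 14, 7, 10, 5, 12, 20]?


[0:3]: 27
[1:4]: 43
[2:5]: 43
[3:6]: 38
[4:7]: 35
[5:8]: 30
[6:9]: 31
[7:10]: 22
[8:11]: 27
[9:12]: 37

Max: 43 at [1:4]


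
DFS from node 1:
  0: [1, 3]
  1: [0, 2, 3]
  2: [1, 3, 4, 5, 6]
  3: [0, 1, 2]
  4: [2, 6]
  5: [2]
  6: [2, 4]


Visit 1, push [3, 2, 0]
Visit 0, push [3]
Visit 3, push [2]
Visit 2, push [6, 5, 4]
Visit 4, push [6]
Visit 6, push []
Visit 5, push []

DFS order: [1, 0, 3, 2, 4, 6, 5]


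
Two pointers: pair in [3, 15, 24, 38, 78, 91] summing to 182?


lo=0(3)+hi=5(91)=94
lo=1(15)+hi=5(91)=106
lo=2(24)+hi=5(91)=115
lo=3(38)+hi=5(91)=129
lo=4(78)+hi=5(91)=169

No pair found


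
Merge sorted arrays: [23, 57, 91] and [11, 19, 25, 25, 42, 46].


Take 11 from B
Take 19 from B
Take 23 from A
Take 25 from B
Take 25 from B
Take 42 from B
Take 46 from B

Merged: [11, 19, 23, 25, 25, 42, 46, 57, 91]


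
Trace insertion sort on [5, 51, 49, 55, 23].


Initial: [5, 51, 49, 55, 23]
Insert 51: [5, 51, 49, 55, 23]
Insert 49: [5, 49, 51, 55, 23]
Insert 55: [5, 49, 51, 55, 23]
Insert 23: [5, 23, 49, 51, 55]

Sorted: [5, 23, 49, 51, 55]


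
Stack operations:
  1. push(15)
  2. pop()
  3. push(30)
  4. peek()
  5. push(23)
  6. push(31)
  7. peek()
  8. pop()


push(15) -> [15]
pop()->15, []
push(30) -> [30]
peek()->30
push(23) -> [30, 23]
push(31) -> [30, 23, 31]
peek()->31
pop()->31, [30, 23]

Final stack: [30, 23]


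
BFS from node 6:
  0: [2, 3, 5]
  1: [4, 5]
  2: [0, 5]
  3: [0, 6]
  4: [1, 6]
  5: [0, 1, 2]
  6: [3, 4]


Visit 6, enqueue [3, 4]
Visit 3, enqueue [0]
Visit 4, enqueue [1]
Visit 0, enqueue [2, 5]
Visit 1, enqueue []
Visit 2, enqueue []
Visit 5, enqueue []

BFS order: [6, 3, 4, 0, 1, 2, 5]


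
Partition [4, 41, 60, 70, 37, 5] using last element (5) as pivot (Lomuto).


Pivot: 5
  4 <= 5: advance i (no swap)
Place pivot at 1: [4, 5, 60, 70, 37, 41]

Partitioned: [4, 5, 60, 70, 37, 41]


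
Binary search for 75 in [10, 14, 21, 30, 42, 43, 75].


Step 1: lo=0, hi=6, mid=3, val=30
Step 2: lo=4, hi=6, mid=5, val=43
Step 3: lo=6, hi=6, mid=6, val=75

Found at index 6


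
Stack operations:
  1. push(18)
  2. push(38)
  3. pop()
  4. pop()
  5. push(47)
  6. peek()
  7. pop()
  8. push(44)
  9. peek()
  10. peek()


push(18) -> [18]
push(38) -> [18, 38]
pop()->38, [18]
pop()->18, []
push(47) -> [47]
peek()->47
pop()->47, []
push(44) -> [44]
peek()->44
peek()->44

Final stack: [44]


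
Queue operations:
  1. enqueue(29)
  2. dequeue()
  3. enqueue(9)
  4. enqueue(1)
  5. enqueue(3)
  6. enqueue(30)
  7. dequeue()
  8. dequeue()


enqueue(29) -> [29]
dequeue()->29, []
enqueue(9) -> [9]
enqueue(1) -> [9, 1]
enqueue(3) -> [9, 1, 3]
enqueue(30) -> [9, 1, 3, 30]
dequeue()->9, [1, 3, 30]
dequeue()->1, [3, 30]

Final queue: [3, 30]


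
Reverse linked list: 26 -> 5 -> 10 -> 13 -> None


Step 1: curr=26, set curr.next=prev(None) | reversed so far: 26
Step 2: curr=5, set curr.next=prev(26) | reversed so far: 5 -> 26
Step 3: curr=10, set curr.next=prev(5) | reversed so far: 10 -> 5 -> 26
Step 4: curr=13, set curr.next=prev(10) | reversed so far: 13 -> 10 -> 5 -> 26

13 -> 10 -> 5 -> 26 -> None


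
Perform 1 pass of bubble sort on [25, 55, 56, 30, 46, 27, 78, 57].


Initial: [25, 55, 56, 30, 46, 27, 78, 57]
Pass 1: [25, 55, 30, 46, 27, 56, 57, 78] (4 swaps)

After 1 pass: [25, 55, 30, 46, 27, 56, 57, 78]


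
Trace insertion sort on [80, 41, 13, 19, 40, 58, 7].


Initial: [80, 41, 13, 19, 40, 58, 7]
Insert 41: [41, 80, 13, 19, 40, 58, 7]
Insert 13: [13, 41, 80, 19, 40, 58, 7]
Insert 19: [13, 19, 41, 80, 40, 58, 7]
Insert 40: [13, 19, 40, 41, 80, 58, 7]
Insert 58: [13, 19, 40, 41, 58, 80, 7]
Insert 7: [7, 13, 19, 40, 41, 58, 80]

Sorted: [7, 13, 19, 40, 41, 58, 80]


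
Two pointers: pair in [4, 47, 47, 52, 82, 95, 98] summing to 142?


lo=0(4)+hi=6(98)=102
lo=1(47)+hi=6(98)=145
lo=1(47)+hi=5(95)=142

Yes: 47+95=142


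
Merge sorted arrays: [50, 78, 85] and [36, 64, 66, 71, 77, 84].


Take 36 from B
Take 50 from A
Take 64 from B
Take 66 from B
Take 71 from B
Take 77 from B
Take 78 from A
Take 84 from B

Merged: [36, 50, 64, 66, 71, 77, 78, 84, 85]


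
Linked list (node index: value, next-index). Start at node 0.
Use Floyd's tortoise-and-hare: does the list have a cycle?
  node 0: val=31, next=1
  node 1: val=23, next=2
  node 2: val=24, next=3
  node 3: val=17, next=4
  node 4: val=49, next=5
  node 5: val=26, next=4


Floyd's tortoise (slow, +1) and hare (fast, +2):
  init: slow=0, fast=0
  step 1: slow=1, fast=2
  step 2: slow=2, fast=4
  step 3: slow=3, fast=4
  step 4: slow=4, fast=4
  slow == fast at node 4: cycle detected

Cycle: yes


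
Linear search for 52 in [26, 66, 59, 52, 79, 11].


i=0: 26!=52
i=1: 66!=52
i=2: 59!=52
i=3: 52==52 found!

Found at 3, 4 comps


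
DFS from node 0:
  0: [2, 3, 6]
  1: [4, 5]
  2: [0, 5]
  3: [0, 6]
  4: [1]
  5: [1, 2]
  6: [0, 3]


Visit 0, push [6, 3, 2]
Visit 2, push [5]
Visit 5, push [1]
Visit 1, push [4]
Visit 4, push []
Visit 3, push [6]
Visit 6, push []

DFS order: [0, 2, 5, 1, 4, 3, 6]


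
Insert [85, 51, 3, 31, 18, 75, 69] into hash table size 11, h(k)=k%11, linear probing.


Insert 85: h=8 -> slot 8
Insert 51: h=7 -> slot 7
Insert 3: h=3 -> slot 3
Insert 31: h=9 -> slot 9
Insert 18: h=7, 3 probes -> slot 10
Insert 75: h=9, 2 probes -> slot 0
Insert 69: h=3, 1 probes -> slot 4

Table: [75, None, None, 3, 69, None, None, 51, 85, 31, 18]


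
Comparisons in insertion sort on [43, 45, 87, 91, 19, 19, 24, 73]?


Algorithm: insertion sort
Input: [43, 45, 87, 91, 19, 19, 24, 73]
Sorted: [19, 19, 24, 43, 45, 73, 87, 91]

20


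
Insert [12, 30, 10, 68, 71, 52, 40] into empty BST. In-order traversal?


Insert 12: root
Insert 30: R from 12
Insert 10: L from 12
Insert 68: R from 12 -> R from 30
Insert 71: R from 12 -> R from 30 -> R from 68
Insert 52: R from 12 -> R from 30 -> L from 68
Insert 40: R from 12 -> R from 30 -> L from 68 -> L from 52

In-order: [10, 12, 30, 40, 52, 68, 71]


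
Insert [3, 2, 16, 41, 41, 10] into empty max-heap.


Insert 3: [3]
Insert 2: [3, 2]
Insert 16: [16, 2, 3]
Insert 41: [41, 16, 3, 2]
Insert 41: [41, 41, 3, 2, 16]
Insert 10: [41, 41, 10, 2, 16, 3]

Final heap: [41, 41, 10, 2, 16, 3]


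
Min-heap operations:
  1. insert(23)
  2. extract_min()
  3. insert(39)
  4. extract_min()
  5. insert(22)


insert(23) -> [23]
extract_min()->23, []
insert(39) -> [39]
extract_min()->39, []
insert(22) -> [22]

Final heap: [22]


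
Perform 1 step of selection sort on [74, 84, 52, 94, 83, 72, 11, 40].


Initial: [74, 84, 52, 94, 83, 72, 11, 40]
Step 1: min=11 at 6
  Swap: [11, 84, 52, 94, 83, 72, 74, 40]

After 1 step: [11, 84, 52, 94, 83, 72, 74, 40]


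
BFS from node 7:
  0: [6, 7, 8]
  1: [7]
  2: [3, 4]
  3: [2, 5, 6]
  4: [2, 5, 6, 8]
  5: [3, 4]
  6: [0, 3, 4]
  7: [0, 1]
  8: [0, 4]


Visit 7, enqueue [0, 1]
Visit 0, enqueue [6, 8]
Visit 1, enqueue []
Visit 6, enqueue [3, 4]
Visit 8, enqueue []
Visit 3, enqueue [2, 5]
Visit 4, enqueue []
Visit 2, enqueue []
Visit 5, enqueue []

BFS order: [7, 0, 1, 6, 8, 3, 4, 2, 5]


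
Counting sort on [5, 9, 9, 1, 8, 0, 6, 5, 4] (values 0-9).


Input: [5, 9, 9, 1, 8, 0, 6, 5, 4]
Counts: [1, 1, 0, 0, 1, 2, 1, 0, 1, 2]

Sorted: [0, 1, 4, 5, 5, 6, 8, 9, 9]


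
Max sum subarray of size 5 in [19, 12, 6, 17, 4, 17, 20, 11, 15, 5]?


[0:5]: 58
[1:6]: 56
[2:7]: 64
[3:8]: 69
[4:9]: 67
[5:10]: 68

Max: 69 at [3:8]


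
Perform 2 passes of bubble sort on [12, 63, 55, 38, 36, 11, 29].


Initial: [12, 63, 55, 38, 36, 11, 29]
Pass 1: [12, 55, 38, 36, 11, 29, 63] (5 swaps)
Pass 2: [12, 38, 36, 11, 29, 55, 63] (4 swaps)

After 2 passes: [12, 38, 36, 11, 29, 55, 63]


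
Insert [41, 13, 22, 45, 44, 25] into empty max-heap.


Insert 41: [41]
Insert 13: [41, 13]
Insert 22: [41, 13, 22]
Insert 45: [45, 41, 22, 13]
Insert 44: [45, 44, 22, 13, 41]
Insert 25: [45, 44, 25, 13, 41, 22]

Final heap: [45, 44, 25, 13, 41, 22]


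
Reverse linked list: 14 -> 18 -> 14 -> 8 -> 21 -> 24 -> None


Step 1: curr=14, set curr.next=prev(None) | reversed so far: 14
Step 2: curr=18, set curr.next=prev(14) | reversed so far: 18 -> 14
Step 3: curr=14, set curr.next=prev(18) | reversed so far: 14 -> 18 -> 14
Step 4: curr=8, set curr.next=prev(14) | reversed so far: 8 -> 14 -> 18 -> 14
Step 5: curr=21, set curr.next=prev(8) | reversed so far: 21 -> 8 -> 14 -> 18 -> 14
Step 6: curr=24, set curr.next=prev(21) | reversed so far: 24 -> 21 -> 8 -> 14 -> 18 -> 14

24 -> 21 -> 8 -> 14 -> 18 -> 14 -> None


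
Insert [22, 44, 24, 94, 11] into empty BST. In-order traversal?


Insert 22: root
Insert 44: R from 22
Insert 24: R from 22 -> L from 44
Insert 94: R from 22 -> R from 44
Insert 11: L from 22

In-order: [11, 22, 24, 44, 94]


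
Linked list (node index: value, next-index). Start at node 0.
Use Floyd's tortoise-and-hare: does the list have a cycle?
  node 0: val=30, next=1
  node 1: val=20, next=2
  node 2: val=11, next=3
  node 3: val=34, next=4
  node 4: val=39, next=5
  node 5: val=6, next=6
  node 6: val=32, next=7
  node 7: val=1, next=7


Floyd's tortoise (slow, +1) and hare (fast, +2):
  init: slow=0, fast=0
  step 1: slow=1, fast=2
  step 2: slow=2, fast=4
  step 3: slow=3, fast=6
  step 4: slow=4, fast=7
  step 5: slow=5, fast=7
  step 6: slow=6, fast=7
  step 7: slow=7, fast=7
  slow == fast at node 7: cycle detected

Cycle: yes


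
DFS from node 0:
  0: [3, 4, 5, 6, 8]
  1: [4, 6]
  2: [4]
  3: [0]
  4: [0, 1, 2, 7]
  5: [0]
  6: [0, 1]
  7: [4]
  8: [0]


Visit 0, push [8, 6, 5, 4, 3]
Visit 3, push []
Visit 4, push [7, 2, 1]
Visit 1, push [6]
Visit 6, push []
Visit 2, push []
Visit 7, push []
Visit 5, push []
Visit 8, push []

DFS order: [0, 3, 4, 1, 6, 2, 7, 5, 8]


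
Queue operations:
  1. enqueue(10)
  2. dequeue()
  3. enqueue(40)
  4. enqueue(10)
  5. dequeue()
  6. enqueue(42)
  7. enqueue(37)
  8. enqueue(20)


enqueue(10) -> [10]
dequeue()->10, []
enqueue(40) -> [40]
enqueue(10) -> [40, 10]
dequeue()->40, [10]
enqueue(42) -> [10, 42]
enqueue(37) -> [10, 42, 37]
enqueue(20) -> [10, 42, 37, 20]

Final queue: [10, 42, 37, 20]


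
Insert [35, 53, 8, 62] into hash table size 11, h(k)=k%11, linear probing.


Insert 35: h=2 -> slot 2
Insert 53: h=9 -> slot 9
Insert 8: h=8 -> slot 8
Insert 62: h=7 -> slot 7

Table: [None, None, 35, None, None, None, None, 62, 8, 53, None]


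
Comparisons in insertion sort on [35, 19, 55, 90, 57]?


Algorithm: insertion sort
Input: [35, 19, 55, 90, 57]
Sorted: [19, 35, 55, 57, 90]

5


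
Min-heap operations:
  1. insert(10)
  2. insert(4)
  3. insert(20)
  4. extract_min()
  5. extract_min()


insert(10) -> [10]
insert(4) -> [4, 10]
insert(20) -> [4, 10, 20]
extract_min()->4, [10, 20]
extract_min()->10, [20]

Final heap: [20]


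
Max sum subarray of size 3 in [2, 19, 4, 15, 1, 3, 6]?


[0:3]: 25
[1:4]: 38
[2:5]: 20
[3:6]: 19
[4:7]: 10

Max: 38 at [1:4]


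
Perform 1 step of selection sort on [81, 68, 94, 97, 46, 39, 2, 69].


Initial: [81, 68, 94, 97, 46, 39, 2, 69]
Step 1: min=2 at 6
  Swap: [2, 68, 94, 97, 46, 39, 81, 69]

After 1 step: [2, 68, 94, 97, 46, 39, 81, 69]


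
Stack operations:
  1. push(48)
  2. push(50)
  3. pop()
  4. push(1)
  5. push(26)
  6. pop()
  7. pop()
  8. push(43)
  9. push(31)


push(48) -> [48]
push(50) -> [48, 50]
pop()->50, [48]
push(1) -> [48, 1]
push(26) -> [48, 1, 26]
pop()->26, [48, 1]
pop()->1, [48]
push(43) -> [48, 43]
push(31) -> [48, 43, 31]

Final stack: [48, 43, 31]


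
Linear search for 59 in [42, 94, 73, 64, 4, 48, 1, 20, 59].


i=0: 42!=59
i=1: 94!=59
i=2: 73!=59
i=3: 64!=59
i=4: 4!=59
i=5: 48!=59
i=6: 1!=59
i=7: 20!=59
i=8: 59==59 found!

Found at 8, 9 comps


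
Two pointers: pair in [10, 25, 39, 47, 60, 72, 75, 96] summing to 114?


lo=0(10)+hi=7(96)=106
lo=1(25)+hi=7(96)=121
lo=1(25)+hi=6(75)=100
lo=2(39)+hi=6(75)=114

Yes: 39+75=114


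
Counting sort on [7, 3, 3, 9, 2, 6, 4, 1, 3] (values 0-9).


Input: [7, 3, 3, 9, 2, 6, 4, 1, 3]
Counts: [0, 1, 1, 3, 1, 0, 1, 1, 0, 1]

Sorted: [1, 2, 3, 3, 3, 4, 6, 7, 9]


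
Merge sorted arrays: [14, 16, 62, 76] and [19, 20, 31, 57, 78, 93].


Take 14 from A
Take 16 from A
Take 19 from B
Take 20 from B
Take 31 from B
Take 57 from B
Take 62 from A
Take 76 from A

Merged: [14, 16, 19, 20, 31, 57, 62, 76, 78, 93]


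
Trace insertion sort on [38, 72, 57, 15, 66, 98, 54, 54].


Initial: [38, 72, 57, 15, 66, 98, 54, 54]
Insert 72: [38, 72, 57, 15, 66, 98, 54, 54]
Insert 57: [38, 57, 72, 15, 66, 98, 54, 54]
Insert 15: [15, 38, 57, 72, 66, 98, 54, 54]
Insert 66: [15, 38, 57, 66, 72, 98, 54, 54]
Insert 98: [15, 38, 57, 66, 72, 98, 54, 54]
Insert 54: [15, 38, 54, 57, 66, 72, 98, 54]
Insert 54: [15, 38, 54, 54, 57, 66, 72, 98]

Sorted: [15, 38, 54, 54, 57, 66, 72, 98]


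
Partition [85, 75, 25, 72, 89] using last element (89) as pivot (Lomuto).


Pivot: 89
  85 <= 89: advance i (no swap)
  75 <= 89: advance i (no swap)
  25 <= 89: advance i (no swap)
  72 <= 89: advance i (no swap)
Place pivot at 4: [85, 75, 25, 72, 89]

Partitioned: [85, 75, 25, 72, 89]


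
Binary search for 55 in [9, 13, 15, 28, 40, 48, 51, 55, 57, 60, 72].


Step 1: lo=0, hi=10, mid=5, val=48
Step 2: lo=6, hi=10, mid=8, val=57
Step 3: lo=6, hi=7, mid=6, val=51
Step 4: lo=7, hi=7, mid=7, val=55

Found at index 7


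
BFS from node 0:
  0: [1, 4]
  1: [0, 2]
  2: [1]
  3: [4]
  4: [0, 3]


Visit 0, enqueue [1, 4]
Visit 1, enqueue [2]
Visit 4, enqueue [3]
Visit 2, enqueue []
Visit 3, enqueue []

BFS order: [0, 1, 4, 2, 3]


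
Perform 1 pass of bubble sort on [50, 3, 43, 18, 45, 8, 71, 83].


Initial: [50, 3, 43, 18, 45, 8, 71, 83]
Pass 1: [3, 43, 18, 45, 8, 50, 71, 83] (5 swaps)

After 1 pass: [3, 43, 18, 45, 8, 50, 71, 83]


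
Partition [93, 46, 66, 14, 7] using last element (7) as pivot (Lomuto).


Pivot: 7
Place pivot at 0: [7, 46, 66, 14, 93]

Partitioned: [7, 46, 66, 14, 93]


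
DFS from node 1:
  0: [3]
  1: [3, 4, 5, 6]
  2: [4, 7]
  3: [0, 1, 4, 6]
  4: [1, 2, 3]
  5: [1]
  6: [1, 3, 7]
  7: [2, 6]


Visit 1, push [6, 5, 4, 3]
Visit 3, push [6, 4, 0]
Visit 0, push []
Visit 4, push [2]
Visit 2, push [7]
Visit 7, push [6]
Visit 6, push []
Visit 5, push []

DFS order: [1, 3, 0, 4, 2, 7, 6, 5]


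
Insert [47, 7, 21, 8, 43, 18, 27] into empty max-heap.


Insert 47: [47]
Insert 7: [47, 7]
Insert 21: [47, 7, 21]
Insert 8: [47, 8, 21, 7]
Insert 43: [47, 43, 21, 7, 8]
Insert 18: [47, 43, 21, 7, 8, 18]
Insert 27: [47, 43, 27, 7, 8, 18, 21]

Final heap: [47, 43, 27, 7, 8, 18, 21]


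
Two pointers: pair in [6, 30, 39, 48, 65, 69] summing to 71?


lo=0(6)+hi=5(69)=75
lo=0(6)+hi=4(65)=71

Yes: 6+65=71


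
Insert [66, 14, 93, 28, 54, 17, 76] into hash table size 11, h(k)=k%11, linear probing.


Insert 66: h=0 -> slot 0
Insert 14: h=3 -> slot 3
Insert 93: h=5 -> slot 5
Insert 28: h=6 -> slot 6
Insert 54: h=10 -> slot 10
Insert 17: h=6, 1 probes -> slot 7
Insert 76: h=10, 2 probes -> slot 1

Table: [66, 76, None, 14, None, 93, 28, 17, None, None, 54]


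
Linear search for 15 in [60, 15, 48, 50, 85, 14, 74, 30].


i=0: 60!=15
i=1: 15==15 found!

Found at 1, 2 comps


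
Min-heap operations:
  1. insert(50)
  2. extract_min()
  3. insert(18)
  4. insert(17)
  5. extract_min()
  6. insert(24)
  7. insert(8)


insert(50) -> [50]
extract_min()->50, []
insert(18) -> [18]
insert(17) -> [17, 18]
extract_min()->17, [18]
insert(24) -> [18, 24]
insert(8) -> [8, 24, 18]

Final heap: [8, 24, 18]


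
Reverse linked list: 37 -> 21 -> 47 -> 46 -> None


Step 1: curr=37, set curr.next=prev(None) | reversed so far: 37
Step 2: curr=21, set curr.next=prev(37) | reversed so far: 21 -> 37
Step 3: curr=47, set curr.next=prev(21) | reversed so far: 47 -> 21 -> 37
Step 4: curr=46, set curr.next=prev(47) | reversed so far: 46 -> 47 -> 21 -> 37

46 -> 47 -> 21 -> 37 -> None


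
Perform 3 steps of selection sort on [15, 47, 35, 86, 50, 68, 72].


Initial: [15, 47, 35, 86, 50, 68, 72]
Step 1: min=15 at 0
  Swap: [15, 47, 35, 86, 50, 68, 72]
Step 2: min=35 at 2
  Swap: [15, 35, 47, 86, 50, 68, 72]
Step 3: min=47 at 2
  Swap: [15, 35, 47, 86, 50, 68, 72]

After 3 steps: [15, 35, 47, 86, 50, 68, 72]


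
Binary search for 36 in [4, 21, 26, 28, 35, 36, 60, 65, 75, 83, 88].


Step 1: lo=0, hi=10, mid=5, val=36

Found at index 5


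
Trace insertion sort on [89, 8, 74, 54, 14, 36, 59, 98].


Initial: [89, 8, 74, 54, 14, 36, 59, 98]
Insert 8: [8, 89, 74, 54, 14, 36, 59, 98]
Insert 74: [8, 74, 89, 54, 14, 36, 59, 98]
Insert 54: [8, 54, 74, 89, 14, 36, 59, 98]
Insert 14: [8, 14, 54, 74, 89, 36, 59, 98]
Insert 36: [8, 14, 36, 54, 74, 89, 59, 98]
Insert 59: [8, 14, 36, 54, 59, 74, 89, 98]
Insert 98: [8, 14, 36, 54, 59, 74, 89, 98]

Sorted: [8, 14, 36, 54, 59, 74, 89, 98]


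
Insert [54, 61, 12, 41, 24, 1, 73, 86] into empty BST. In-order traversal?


Insert 54: root
Insert 61: R from 54
Insert 12: L from 54
Insert 41: L from 54 -> R from 12
Insert 24: L from 54 -> R from 12 -> L from 41
Insert 1: L from 54 -> L from 12
Insert 73: R from 54 -> R from 61
Insert 86: R from 54 -> R from 61 -> R from 73

In-order: [1, 12, 24, 41, 54, 61, 73, 86]


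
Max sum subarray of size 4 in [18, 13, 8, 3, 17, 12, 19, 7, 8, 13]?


[0:4]: 42
[1:5]: 41
[2:6]: 40
[3:7]: 51
[4:8]: 55
[5:9]: 46
[6:10]: 47

Max: 55 at [4:8]


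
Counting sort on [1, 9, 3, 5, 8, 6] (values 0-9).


Input: [1, 9, 3, 5, 8, 6]
Counts: [0, 1, 0, 1, 0, 1, 1, 0, 1, 1]

Sorted: [1, 3, 5, 6, 8, 9]


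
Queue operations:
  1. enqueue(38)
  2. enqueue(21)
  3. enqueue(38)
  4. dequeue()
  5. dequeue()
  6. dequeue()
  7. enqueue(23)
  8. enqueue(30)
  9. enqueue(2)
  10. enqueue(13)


enqueue(38) -> [38]
enqueue(21) -> [38, 21]
enqueue(38) -> [38, 21, 38]
dequeue()->38, [21, 38]
dequeue()->21, [38]
dequeue()->38, []
enqueue(23) -> [23]
enqueue(30) -> [23, 30]
enqueue(2) -> [23, 30, 2]
enqueue(13) -> [23, 30, 2, 13]

Final queue: [23, 30, 2, 13]


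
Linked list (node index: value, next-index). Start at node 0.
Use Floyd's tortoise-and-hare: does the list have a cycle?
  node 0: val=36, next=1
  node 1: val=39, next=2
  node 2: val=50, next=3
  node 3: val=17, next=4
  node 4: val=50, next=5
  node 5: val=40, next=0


Floyd's tortoise (slow, +1) and hare (fast, +2):
  init: slow=0, fast=0
  step 1: slow=1, fast=2
  step 2: slow=2, fast=4
  step 3: slow=3, fast=0
  step 4: slow=4, fast=2
  step 5: slow=5, fast=4
  step 6: slow=0, fast=0
  slow == fast at node 0: cycle detected

Cycle: yes


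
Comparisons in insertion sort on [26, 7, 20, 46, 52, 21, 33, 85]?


Algorithm: insertion sort
Input: [26, 7, 20, 46, 52, 21, 33, 85]
Sorted: [7, 20, 21, 26, 33, 46, 52, 85]

13


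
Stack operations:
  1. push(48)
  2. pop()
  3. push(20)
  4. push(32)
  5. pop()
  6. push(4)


push(48) -> [48]
pop()->48, []
push(20) -> [20]
push(32) -> [20, 32]
pop()->32, [20]
push(4) -> [20, 4]

Final stack: [20, 4]


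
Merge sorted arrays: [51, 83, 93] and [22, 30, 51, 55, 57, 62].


Take 22 from B
Take 30 from B
Take 51 from A
Take 51 from B
Take 55 from B
Take 57 from B
Take 62 from B

Merged: [22, 30, 51, 51, 55, 57, 62, 83, 93]


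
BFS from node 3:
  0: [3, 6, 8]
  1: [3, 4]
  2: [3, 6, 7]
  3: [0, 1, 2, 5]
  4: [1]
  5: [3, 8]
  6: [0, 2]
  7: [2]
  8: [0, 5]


Visit 3, enqueue [0, 1, 2, 5]
Visit 0, enqueue [6, 8]
Visit 1, enqueue [4]
Visit 2, enqueue [7]
Visit 5, enqueue []
Visit 6, enqueue []
Visit 8, enqueue []
Visit 4, enqueue []
Visit 7, enqueue []

BFS order: [3, 0, 1, 2, 5, 6, 8, 4, 7]


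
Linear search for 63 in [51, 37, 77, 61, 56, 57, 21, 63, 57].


i=0: 51!=63
i=1: 37!=63
i=2: 77!=63
i=3: 61!=63
i=4: 56!=63
i=5: 57!=63
i=6: 21!=63
i=7: 63==63 found!

Found at 7, 8 comps


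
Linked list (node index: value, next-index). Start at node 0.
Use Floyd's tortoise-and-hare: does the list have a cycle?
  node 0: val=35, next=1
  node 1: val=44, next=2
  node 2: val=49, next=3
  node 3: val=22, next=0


Floyd's tortoise (slow, +1) and hare (fast, +2):
  init: slow=0, fast=0
  step 1: slow=1, fast=2
  step 2: slow=2, fast=0
  step 3: slow=3, fast=2
  step 4: slow=0, fast=0
  slow == fast at node 0: cycle detected

Cycle: yes


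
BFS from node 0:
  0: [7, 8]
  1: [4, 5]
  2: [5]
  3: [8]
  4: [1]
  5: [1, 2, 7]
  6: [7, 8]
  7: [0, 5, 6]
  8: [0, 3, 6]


Visit 0, enqueue [7, 8]
Visit 7, enqueue [5, 6]
Visit 8, enqueue [3]
Visit 5, enqueue [1, 2]
Visit 6, enqueue []
Visit 3, enqueue []
Visit 1, enqueue [4]
Visit 2, enqueue []
Visit 4, enqueue []

BFS order: [0, 7, 8, 5, 6, 3, 1, 2, 4]


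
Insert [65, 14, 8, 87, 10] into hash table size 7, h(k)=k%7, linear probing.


Insert 65: h=2 -> slot 2
Insert 14: h=0 -> slot 0
Insert 8: h=1 -> slot 1
Insert 87: h=3 -> slot 3
Insert 10: h=3, 1 probes -> slot 4

Table: [14, 8, 65, 87, 10, None, None]


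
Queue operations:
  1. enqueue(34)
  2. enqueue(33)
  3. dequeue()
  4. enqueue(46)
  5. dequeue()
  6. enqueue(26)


enqueue(34) -> [34]
enqueue(33) -> [34, 33]
dequeue()->34, [33]
enqueue(46) -> [33, 46]
dequeue()->33, [46]
enqueue(26) -> [46, 26]

Final queue: [46, 26]


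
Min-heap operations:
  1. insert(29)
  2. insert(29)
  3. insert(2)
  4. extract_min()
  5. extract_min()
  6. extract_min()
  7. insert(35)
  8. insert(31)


insert(29) -> [29]
insert(29) -> [29, 29]
insert(2) -> [2, 29, 29]
extract_min()->2, [29, 29]
extract_min()->29, [29]
extract_min()->29, []
insert(35) -> [35]
insert(31) -> [31, 35]

Final heap: [31, 35]


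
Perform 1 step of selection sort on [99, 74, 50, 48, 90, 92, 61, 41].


Initial: [99, 74, 50, 48, 90, 92, 61, 41]
Step 1: min=41 at 7
  Swap: [41, 74, 50, 48, 90, 92, 61, 99]

After 1 step: [41, 74, 50, 48, 90, 92, 61, 99]


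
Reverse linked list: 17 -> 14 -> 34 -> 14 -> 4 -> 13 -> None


Step 1: curr=17, set curr.next=prev(None) | reversed so far: 17
Step 2: curr=14, set curr.next=prev(17) | reversed so far: 14 -> 17
Step 3: curr=34, set curr.next=prev(14) | reversed so far: 34 -> 14 -> 17
Step 4: curr=14, set curr.next=prev(34) | reversed so far: 14 -> 34 -> 14 -> 17
Step 5: curr=4, set curr.next=prev(14) | reversed so far: 4 -> 14 -> 34 -> 14 -> 17
Step 6: curr=13, set curr.next=prev(4) | reversed so far: 13 -> 4 -> 14 -> 34 -> 14 -> 17

13 -> 4 -> 14 -> 34 -> 14 -> 17 -> None


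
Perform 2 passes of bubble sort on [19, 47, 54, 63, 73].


Initial: [19, 47, 54, 63, 73]
Pass 1: [19, 47, 54, 63, 73] (0 swaps)
Pass 2: [19, 47, 54, 63, 73] (0 swaps)

After 2 passes: [19, 47, 54, 63, 73]


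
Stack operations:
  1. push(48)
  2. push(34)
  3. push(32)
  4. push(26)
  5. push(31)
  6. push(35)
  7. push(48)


push(48) -> [48]
push(34) -> [48, 34]
push(32) -> [48, 34, 32]
push(26) -> [48, 34, 32, 26]
push(31) -> [48, 34, 32, 26, 31]
push(35) -> [48, 34, 32, 26, 31, 35]
push(48) -> [48, 34, 32, 26, 31, 35, 48]

Final stack: [48, 34, 32, 26, 31, 35, 48]


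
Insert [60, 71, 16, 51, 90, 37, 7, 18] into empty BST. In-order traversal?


Insert 60: root
Insert 71: R from 60
Insert 16: L from 60
Insert 51: L from 60 -> R from 16
Insert 90: R from 60 -> R from 71
Insert 37: L from 60 -> R from 16 -> L from 51
Insert 7: L from 60 -> L from 16
Insert 18: L from 60 -> R from 16 -> L from 51 -> L from 37

In-order: [7, 16, 18, 37, 51, 60, 71, 90]


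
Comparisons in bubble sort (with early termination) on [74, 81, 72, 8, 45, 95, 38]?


Algorithm: bubble sort (with early termination)
Input: [74, 81, 72, 8, 45, 95, 38]
Sorted: [8, 38, 45, 72, 74, 81, 95]

21


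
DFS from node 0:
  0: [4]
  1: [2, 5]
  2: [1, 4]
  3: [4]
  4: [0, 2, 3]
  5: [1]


Visit 0, push [4]
Visit 4, push [3, 2]
Visit 2, push [1]
Visit 1, push [5]
Visit 5, push []
Visit 3, push []

DFS order: [0, 4, 2, 1, 5, 3]


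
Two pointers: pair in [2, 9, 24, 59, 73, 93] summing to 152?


lo=0(2)+hi=5(93)=95
lo=1(9)+hi=5(93)=102
lo=2(24)+hi=5(93)=117
lo=3(59)+hi=5(93)=152

Yes: 59+93=152


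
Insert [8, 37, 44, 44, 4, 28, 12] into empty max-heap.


Insert 8: [8]
Insert 37: [37, 8]
Insert 44: [44, 8, 37]
Insert 44: [44, 44, 37, 8]
Insert 4: [44, 44, 37, 8, 4]
Insert 28: [44, 44, 37, 8, 4, 28]
Insert 12: [44, 44, 37, 8, 4, 28, 12]

Final heap: [44, 44, 37, 8, 4, 28, 12]


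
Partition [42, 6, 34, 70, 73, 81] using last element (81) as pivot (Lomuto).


Pivot: 81
  42 <= 81: advance i (no swap)
  6 <= 81: advance i (no swap)
  34 <= 81: advance i (no swap)
  70 <= 81: advance i (no swap)
  73 <= 81: advance i (no swap)
Place pivot at 5: [42, 6, 34, 70, 73, 81]

Partitioned: [42, 6, 34, 70, 73, 81]


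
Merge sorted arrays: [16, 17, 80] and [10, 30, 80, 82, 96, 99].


Take 10 from B
Take 16 from A
Take 17 from A
Take 30 from B
Take 80 from A

Merged: [10, 16, 17, 30, 80, 80, 82, 96, 99]


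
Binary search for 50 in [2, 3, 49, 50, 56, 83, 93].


Step 1: lo=0, hi=6, mid=3, val=50

Found at index 3


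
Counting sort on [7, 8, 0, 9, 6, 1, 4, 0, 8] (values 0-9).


Input: [7, 8, 0, 9, 6, 1, 4, 0, 8]
Counts: [2, 1, 0, 0, 1, 0, 1, 1, 2, 1]

Sorted: [0, 0, 1, 4, 6, 7, 8, 8, 9]


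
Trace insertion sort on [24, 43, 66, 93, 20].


Initial: [24, 43, 66, 93, 20]
Insert 43: [24, 43, 66, 93, 20]
Insert 66: [24, 43, 66, 93, 20]
Insert 93: [24, 43, 66, 93, 20]
Insert 20: [20, 24, 43, 66, 93]

Sorted: [20, 24, 43, 66, 93]


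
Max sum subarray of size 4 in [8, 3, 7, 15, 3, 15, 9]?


[0:4]: 33
[1:5]: 28
[2:6]: 40
[3:7]: 42

Max: 42 at [3:7]


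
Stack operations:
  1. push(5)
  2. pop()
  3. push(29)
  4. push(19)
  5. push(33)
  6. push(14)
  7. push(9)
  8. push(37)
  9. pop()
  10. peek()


push(5) -> [5]
pop()->5, []
push(29) -> [29]
push(19) -> [29, 19]
push(33) -> [29, 19, 33]
push(14) -> [29, 19, 33, 14]
push(9) -> [29, 19, 33, 14, 9]
push(37) -> [29, 19, 33, 14, 9, 37]
pop()->37, [29, 19, 33, 14, 9]
peek()->9

Final stack: [29, 19, 33, 14, 9]


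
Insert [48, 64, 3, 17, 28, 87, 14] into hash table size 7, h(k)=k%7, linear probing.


Insert 48: h=6 -> slot 6
Insert 64: h=1 -> slot 1
Insert 3: h=3 -> slot 3
Insert 17: h=3, 1 probes -> slot 4
Insert 28: h=0 -> slot 0
Insert 87: h=3, 2 probes -> slot 5
Insert 14: h=0, 2 probes -> slot 2

Table: [28, 64, 14, 3, 17, 87, 48]


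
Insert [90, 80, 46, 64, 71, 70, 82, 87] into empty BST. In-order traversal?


Insert 90: root
Insert 80: L from 90
Insert 46: L from 90 -> L from 80
Insert 64: L from 90 -> L from 80 -> R from 46
Insert 71: L from 90 -> L from 80 -> R from 46 -> R from 64
Insert 70: L from 90 -> L from 80 -> R from 46 -> R from 64 -> L from 71
Insert 82: L from 90 -> R from 80
Insert 87: L from 90 -> R from 80 -> R from 82

In-order: [46, 64, 70, 71, 80, 82, 87, 90]


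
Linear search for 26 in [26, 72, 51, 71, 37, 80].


i=0: 26==26 found!

Found at 0, 1 comps


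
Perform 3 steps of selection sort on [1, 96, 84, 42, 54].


Initial: [1, 96, 84, 42, 54]
Step 1: min=1 at 0
  Swap: [1, 96, 84, 42, 54]
Step 2: min=42 at 3
  Swap: [1, 42, 84, 96, 54]
Step 3: min=54 at 4
  Swap: [1, 42, 54, 96, 84]

After 3 steps: [1, 42, 54, 96, 84]


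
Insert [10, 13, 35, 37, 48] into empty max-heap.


Insert 10: [10]
Insert 13: [13, 10]
Insert 35: [35, 10, 13]
Insert 37: [37, 35, 13, 10]
Insert 48: [48, 37, 13, 10, 35]

Final heap: [48, 37, 13, 10, 35]


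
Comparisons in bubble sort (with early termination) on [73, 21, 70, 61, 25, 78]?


Algorithm: bubble sort (with early termination)
Input: [73, 21, 70, 61, 25, 78]
Sorted: [21, 25, 61, 70, 73, 78]

14


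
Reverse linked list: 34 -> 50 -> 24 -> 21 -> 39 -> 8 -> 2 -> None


Step 1: curr=34, set curr.next=prev(None) | reversed so far: 34
Step 2: curr=50, set curr.next=prev(34) | reversed so far: 50 -> 34
Step 3: curr=24, set curr.next=prev(50) | reversed so far: 24 -> 50 -> 34
Step 4: curr=21, set curr.next=prev(24) | reversed so far: 21 -> 24 -> 50 -> 34
Step 5: curr=39, set curr.next=prev(21) | reversed so far: 39 -> 21 -> 24 -> 50 -> 34
Step 6: curr=8, set curr.next=prev(39) | reversed so far: 8 -> 39 -> 21 -> 24 -> 50 -> 34
Step 7: curr=2, set curr.next=prev(8) | reversed so far: 2 -> 8 -> 39 -> 21 -> 24 -> 50 -> 34

2 -> 8 -> 39 -> 21 -> 24 -> 50 -> 34 -> None


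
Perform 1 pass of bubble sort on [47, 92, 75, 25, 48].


Initial: [47, 92, 75, 25, 48]
Pass 1: [47, 75, 25, 48, 92] (3 swaps)

After 1 pass: [47, 75, 25, 48, 92]


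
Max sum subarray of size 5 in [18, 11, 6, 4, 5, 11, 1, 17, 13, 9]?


[0:5]: 44
[1:6]: 37
[2:7]: 27
[3:8]: 38
[4:9]: 47
[5:10]: 51

Max: 51 at [5:10]


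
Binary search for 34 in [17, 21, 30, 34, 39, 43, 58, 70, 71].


Step 1: lo=0, hi=8, mid=4, val=39
Step 2: lo=0, hi=3, mid=1, val=21
Step 3: lo=2, hi=3, mid=2, val=30
Step 4: lo=3, hi=3, mid=3, val=34

Found at index 3


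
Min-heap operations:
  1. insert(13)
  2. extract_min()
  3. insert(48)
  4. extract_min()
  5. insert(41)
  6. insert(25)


insert(13) -> [13]
extract_min()->13, []
insert(48) -> [48]
extract_min()->48, []
insert(41) -> [41]
insert(25) -> [25, 41]

Final heap: [25, 41]


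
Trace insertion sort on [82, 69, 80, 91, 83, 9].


Initial: [82, 69, 80, 91, 83, 9]
Insert 69: [69, 82, 80, 91, 83, 9]
Insert 80: [69, 80, 82, 91, 83, 9]
Insert 91: [69, 80, 82, 91, 83, 9]
Insert 83: [69, 80, 82, 83, 91, 9]
Insert 9: [9, 69, 80, 82, 83, 91]

Sorted: [9, 69, 80, 82, 83, 91]


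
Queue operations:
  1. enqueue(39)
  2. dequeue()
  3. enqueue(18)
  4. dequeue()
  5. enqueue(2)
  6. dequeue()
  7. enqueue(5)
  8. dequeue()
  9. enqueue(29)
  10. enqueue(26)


enqueue(39) -> [39]
dequeue()->39, []
enqueue(18) -> [18]
dequeue()->18, []
enqueue(2) -> [2]
dequeue()->2, []
enqueue(5) -> [5]
dequeue()->5, []
enqueue(29) -> [29]
enqueue(26) -> [29, 26]

Final queue: [29, 26]


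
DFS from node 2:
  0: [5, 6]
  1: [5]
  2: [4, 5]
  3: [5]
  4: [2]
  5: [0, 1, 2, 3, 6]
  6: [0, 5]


Visit 2, push [5, 4]
Visit 4, push []
Visit 5, push [6, 3, 1, 0]
Visit 0, push [6]
Visit 6, push []
Visit 1, push []
Visit 3, push []

DFS order: [2, 4, 5, 0, 6, 1, 3]


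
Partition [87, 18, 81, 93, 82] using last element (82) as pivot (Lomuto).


Pivot: 82
  18 <= 82: swap -> [18, 87, 81, 93, 82]
  81 <= 82: swap -> [18, 81, 87, 93, 82]
Place pivot at 2: [18, 81, 82, 93, 87]

Partitioned: [18, 81, 82, 93, 87]


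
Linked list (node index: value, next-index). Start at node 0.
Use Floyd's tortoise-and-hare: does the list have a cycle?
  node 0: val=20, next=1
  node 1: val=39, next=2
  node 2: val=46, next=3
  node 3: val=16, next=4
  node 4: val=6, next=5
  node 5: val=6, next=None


Floyd's tortoise (slow, +1) and hare (fast, +2):
  init: slow=0, fast=0
  step 1: slow=1, fast=2
  step 2: slow=2, fast=4
  step 3: fast 4->5->None, no cycle

Cycle: no


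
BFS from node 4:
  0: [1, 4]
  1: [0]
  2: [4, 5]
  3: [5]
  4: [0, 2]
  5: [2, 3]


Visit 4, enqueue [0, 2]
Visit 0, enqueue [1]
Visit 2, enqueue [5]
Visit 1, enqueue []
Visit 5, enqueue [3]
Visit 3, enqueue []

BFS order: [4, 0, 2, 1, 5, 3]


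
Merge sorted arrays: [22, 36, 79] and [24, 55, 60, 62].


Take 22 from A
Take 24 from B
Take 36 from A
Take 55 from B
Take 60 from B
Take 62 from B

Merged: [22, 24, 36, 55, 60, 62, 79]


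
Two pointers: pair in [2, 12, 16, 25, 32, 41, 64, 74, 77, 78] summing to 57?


lo=0(2)+hi=9(78)=80
lo=0(2)+hi=8(77)=79
lo=0(2)+hi=7(74)=76
lo=0(2)+hi=6(64)=66
lo=0(2)+hi=5(41)=43
lo=1(12)+hi=5(41)=53
lo=2(16)+hi=5(41)=57

Yes: 16+41=57


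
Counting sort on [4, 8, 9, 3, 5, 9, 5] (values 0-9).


Input: [4, 8, 9, 3, 5, 9, 5]
Counts: [0, 0, 0, 1, 1, 2, 0, 0, 1, 2]

Sorted: [3, 4, 5, 5, 8, 9, 9]


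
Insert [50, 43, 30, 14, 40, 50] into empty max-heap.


Insert 50: [50]
Insert 43: [50, 43]
Insert 30: [50, 43, 30]
Insert 14: [50, 43, 30, 14]
Insert 40: [50, 43, 30, 14, 40]
Insert 50: [50, 43, 50, 14, 40, 30]

Final heap: [50, 43, 50, 14, 40, 30]


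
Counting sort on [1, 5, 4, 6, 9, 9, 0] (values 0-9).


Input: [1, 5, 4, 6, 9, 9, 0]
Counts: [1, 1, 0, 0, 1, 1, 1, 0, 0, 2]

Sorted: [0, 1, 4, 5, 6, 9, 9]


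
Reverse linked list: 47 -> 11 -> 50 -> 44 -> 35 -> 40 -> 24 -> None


Step 1: curr=47, set curr.next=prev(None) | reversed so far: 47
Step 2: curr=11, set curr.next=prev(47) | reversed so far: 11 -> 47
Step 3: curr=50, set curr.next=prev(11) | reversed so far: 50 -> 11 -> 47
Step 4: curr=44, set curr.next=prev(50) | reversed so far: 44 -> 50 -> 11 -> 47
Step 5: curr=35, set curr.next=prev(44) | reversed so far: 35 -> 44 -> 50 -> 11 -> 47
Step 6: curr=40, set curr.next=prev(35) | reversed so far: 40 -> 35 -> 44 -> 50 -> 11 -> 47
Step 7: curr=24, set curr.next=prev(40) | reversed so far: 24 -> 40 -> 35 -> 44 -> 50 -> 11 -> 47

24 -> 40 -> 35 -> 44 -> 50 -> 11 -> 47 -> None


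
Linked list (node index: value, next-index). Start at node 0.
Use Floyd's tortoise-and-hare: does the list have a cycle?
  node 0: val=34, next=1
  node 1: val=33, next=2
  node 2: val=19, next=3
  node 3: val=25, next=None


Floyd's tortoise (slow, +1) and hare (fast, +2):
  init: slow=0, fast=0
  step 1: slow=1, fast=2
  step 2: fast 2->3->None, no cycle

Cycle: no


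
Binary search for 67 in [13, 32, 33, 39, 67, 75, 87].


Step 1: lo=0, hi=6, mid=3, val=39
Step 2: lo=4, hi=6, mid=5, val=75
Step 3: lo=4, hi=4, mid=4, val=67

Found at index 4


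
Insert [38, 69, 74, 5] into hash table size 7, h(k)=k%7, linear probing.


Insert 38: h=3 -> slot 3
Insert 69: h=6 -> slot 6
Insert 74: h=4 -> slot 4
Insert 5: h=5 -> slot 5

Table: [None, None, None, 38, 74, 5, 69]


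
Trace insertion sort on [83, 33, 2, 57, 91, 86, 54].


Initial: [83, 33, 2, 57, 91, 86, 54]
Insert 33: [33, 83, 2, 57, 91, 86, 54]
Insert 2: [2, 33, 83, 57, 91, 86, 54]
Insert 57: [2, 33, 57, 83, 91, 86, 54]
Insert 91: [2, 33, 57, 83, 91, 86, 54]
Insert 86: [2, 33, 57, 83, 86, 91, 54]
Insert 54: [2, 33, 54, 57, 83, 86, 91]

Sorted: [2, 33, 54, 57, 83, 86, 91]


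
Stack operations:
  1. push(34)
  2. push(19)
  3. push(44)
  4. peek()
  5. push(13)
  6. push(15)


push(34) -> [34]
push(19) -> [34, 19]
push(44) -> [34, 19, 44]
peek()->44
push(13) -> [34, 19, 44, 13]
push(15) -> [34, 19, 44, 13, 15]

Final stack: [34, 19, 44, 13, 15]


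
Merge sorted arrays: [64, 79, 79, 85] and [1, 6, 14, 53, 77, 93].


Take 1 from B
Take 6 from B
Take 14 from B
Take 53 from B
Take 64 from A
Take 77 from B
Take 79 from A
Take 79 from A
Take 85 from A

Merged: [1, 6, 14, 53, 64, 77, 79, 79, 85, 93]


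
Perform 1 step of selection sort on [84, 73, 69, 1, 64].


Initial: [84, 73, 69, 1, 64]
Step 1: min=1 at 3
  Swap: [1, 73, 69, 84, 64]

After 1 step: [1, 73, 69, 84, 64]


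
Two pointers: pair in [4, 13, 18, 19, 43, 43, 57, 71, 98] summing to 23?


lo=0(4)+hi=8(98)=102
lo=0(4)+hi=7(71)=75
lo=0(4)+hi=6(57)=61
lo=0(4)+hi=5(43)=47
lo=0(4)+hi=4(43)=47
lo=0(4)+hi=3(19)=23

Yes: 4+19=23


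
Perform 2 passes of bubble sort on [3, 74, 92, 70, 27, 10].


Initial: [3, 74, 92, 70, 27, 10]
Pass 1: [3, 74, 70, 27, 10, 92] (3 swaps)
Pass 2: [3, 70, 27, 10, 74, 92] (3 swaps)

After 2 passes: [3, 70, 27, 10, 74, 92]


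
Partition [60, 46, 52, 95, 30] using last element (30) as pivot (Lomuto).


Pivot: 30
Place pivot at 0: [30, 46, 52, 95, 60]

Partitioned: [30, 46, 52, 95, 60]


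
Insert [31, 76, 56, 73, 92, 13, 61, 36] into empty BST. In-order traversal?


Insert 31: root
Insert 76: R from 31
Insert 56: R from 31 -> L from 76
Insert 73: R from 31 -> L from 76 -> R from 56
Insert 92: R from 31 -> R from 76
Insert 13: L from 31
Insert 61: R from 31 -> L from 76 -> R from 56 -> L from 73
Insert 36: R from 31 -> L from 76 -> L from 56

In-order: [13, 31, 36, 56, 61, 73, 76, 92]


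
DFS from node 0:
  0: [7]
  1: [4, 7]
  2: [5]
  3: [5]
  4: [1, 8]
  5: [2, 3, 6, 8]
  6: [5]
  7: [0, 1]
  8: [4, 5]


Visit 0, push [7]
Visit 7, push [1]
Visit 1, push [4]
Visit 4, push [8]
Visit 8, push [5]
Visit 5, push [6, 3, 2]
Visit 2, push []
Visit 3, push []
Visit 6, push []

DFS order: [0, 7, 1, 4, 8, 5, 2, 3, 6]


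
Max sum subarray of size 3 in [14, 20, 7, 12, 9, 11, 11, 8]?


[0:3]: 41
[1:4]: 39
[2:5]: 28
[3:6]: 32
[4:7]: 31
[5:8]: 30

Max: 41 at [0:3]


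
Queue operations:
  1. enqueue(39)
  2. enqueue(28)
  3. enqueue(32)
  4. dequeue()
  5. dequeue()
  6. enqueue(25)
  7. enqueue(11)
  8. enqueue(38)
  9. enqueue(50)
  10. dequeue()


enqueue(39) -> [39]
enqueue(28) -> [39, 28]
enqueue(32) -> [39, 28, 32]
dequeue()->39, [28, 32]
dequeue()->28, [32]
enqueue(25) -> [32, 25]
enqueue(11) -> [32, 25, 11]
enqueue(38) -> [32, 25, 11, 38]
enqueue(50) -> [32, 25, 11, 38, 50]
dequeue()->32, [25, 11, 38, 50]

Final queue: [25, 11, 38, 50]


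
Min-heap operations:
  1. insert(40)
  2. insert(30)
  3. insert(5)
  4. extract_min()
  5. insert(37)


insert(40) -> [40]
insert(30) -> [30, 40]
insert(5) -> [5, 40, 30]
extract_min()->5, [30, 40]
insert(37) -> [30, 40, 37]

Final heap: [30, 40, 37]


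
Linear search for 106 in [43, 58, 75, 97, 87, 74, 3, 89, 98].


i=0: 43!=106
i=1: 58!=106
i=2: 75!=106
i=3: 97!=106
i=4: 87!=106
i=5: 74!=106
i=6: 3!=106
i=7: 89!=106
i=8: 98!=106

Not found, 9 comps


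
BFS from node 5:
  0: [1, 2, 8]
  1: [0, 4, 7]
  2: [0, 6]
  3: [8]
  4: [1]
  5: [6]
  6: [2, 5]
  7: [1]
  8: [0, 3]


Visit 5, enqueue [6]
Visit 6, enqueue [2]
Visit 2, enqueue [0]
Visit 0, enqueue [1, 8]
Visit 1, enqueue [4, 7]
Visit 8, enqueue [3]
Visit 4, enqueue []
Visit 7, enqueue []
Visit 3, enqueue []

BFS order: [5, 6, 2, 0, 1, 8, 4, 7, 3]


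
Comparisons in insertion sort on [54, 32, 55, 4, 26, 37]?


Algorithm: insertion sort
Input: [54, 32, 55, 4, 26, 37]
Sorted: [4, 26, 32, 37, 54, 55]

12
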